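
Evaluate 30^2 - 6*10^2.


x^2 - d*y^2
= 30^2 - 6*10^2
= 900 - 600
= 300

300


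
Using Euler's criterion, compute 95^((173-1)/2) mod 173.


p = 173 is prime and the exponent is (p-1)/2 = 86, so by Euler's criterion 95^86 = (95/173) = +1 or -1 mod 173.
Compute by square-and-multiply:
  86 = 64 + 16 + 4 + 2 (binary 1010110)
  Repeated squaring mod 173: 95^1 = 95, 95^2 = 29, 95^4 = 149, 95^8 = 57, 95^16 = 135, 95^32 = 60, 95^64 = 140
  95^86 = 95^64 * 95^16 * 95^4 * 95^2 = 140 * 135 * 149 * 29 mod 173
    140 * 135 = 18900 = 43 mod 173
    43 * 149 = 6407 = 6 mod 173
    6 * 29 = 174 = 1 mod 173
  95^86 = 1 mod 173
Result 1: 95 is a quadratic residue mod 173.
95^86 mod 173 = 1

1


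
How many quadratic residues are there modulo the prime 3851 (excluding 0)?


For prime p, the number of non-zero quadratic residues is (p-1)/2.
= (3851-1)/2
= 1925

1925


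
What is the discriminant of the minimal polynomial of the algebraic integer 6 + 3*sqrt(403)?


The element 6 + 3*sqrt(403) has minimal polynomial:
x^2 - 12*x - 3591
Discriminant = (-12)^2 - 4*(-3591)
= 144 + 14364
= 14508

14508


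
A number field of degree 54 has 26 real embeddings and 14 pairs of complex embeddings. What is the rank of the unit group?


By Dirichlet's unit theorem:
rank = r1 + r2 - 1
= 26 + 14 - 1
= 39

39


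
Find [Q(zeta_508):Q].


The degree equals Euler's totient phi(508).
508 = 2^2 * 127
phi(508) = 252

252


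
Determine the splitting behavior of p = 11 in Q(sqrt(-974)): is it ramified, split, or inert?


K = Q(sqrt(-974)). Since d mod 4 = 2, disc(K) = -3896.
Check p | disc: -3896 mod 11 = 9.
p does not divide disc. Compute Legendre symbol (d/p):
5^((11-1)/2) mod 11 = 1
(d/p) = 1, so p splits: (p) = P*P' with e=1, f=1, g=2.
Therefore p is split.

split


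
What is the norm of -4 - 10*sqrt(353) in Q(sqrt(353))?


N(a + b*sqrt(d)) = a^2 - d*b^2
= (-4)^2 - (353)*(-10)^2
= 16 - 35300
= -35284

-35284


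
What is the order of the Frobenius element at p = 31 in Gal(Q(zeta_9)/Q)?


The Frobenius at p in Gal(Q(zeta_n)/Q) = (Z/nZ)* is the class of p, so its order is ord_9(31), the smallest k >= 1 with 31^k = 1 mod 9.
n = 9 = 3^2, phi(9) = 6; the order divides phi(n).
Divisors of 6: 1, 2, 3, 6
Repeated squaring mod 9: 31^1 = 4, 31^2 = 7, 31^4 = 4
Test divisors in increasing order:
  k=1: 31^1 = 4 mod 9
  k=2: 31^2 = 7 mod 9
  k=3: 31^3 = 7 * 4 = 1 mod 9  <- first divisor giving 1
Order = 3

3


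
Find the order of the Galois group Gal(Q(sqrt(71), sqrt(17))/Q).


The 2 square roots of distinct primes are multiplicatively independent over Q,
so [K:Q] = 2^2 and Gal(K/Q) is isomorphic to (Z/2Z)^2.
|Gal| = 2^2 = 4

4


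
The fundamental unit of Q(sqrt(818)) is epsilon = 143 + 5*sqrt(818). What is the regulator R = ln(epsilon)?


epsilon = 143 + 5*sqrt(818)
= 286.0035
R = ln(286.0035)
= 5.6560

5.6560


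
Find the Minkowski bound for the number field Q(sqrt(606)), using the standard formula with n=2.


d = 606, d mod 4 = 2, so disc(K) = 4d = 2424; |disc(K)| = 2424
Real quadratic field, so n = 2, s = r2 = 0, r1 = 2
M = (n!/n^n) * (4/pi)^s * sqrt(|disc(K)|) = (2!/2^2) * (4/pi)^0 * sqrt(2424)
= 0.5 * 1.000000 * 49.234135
= 24.6171

24.6171


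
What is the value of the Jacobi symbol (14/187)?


Compute (14/187) via quadratic reciprocity:
  pull out 2: (2/187) = -1  (since 187 mod 8 = 3)
  reciprocity: (7/187) -> -(187/7)
  reduce: (5/7)
  reciprocity: (5/7) -> +(7/5)
  reduce: (2/5)
  pull out 2: (2/5) = -1  (since 5 mod 8 = 5)
  (1/5) = 1
Product of signs = -1

-1


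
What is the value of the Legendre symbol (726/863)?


p = 863 is prime, so compute (726/863) with the reciprocity algorithm (Jacobi-symbol steps: pull out 2s via (2/n), flip via reciprocity, reduce):
  pull out 2: (2/863) = +1  (since 863 mod 8 = 7)
  reciprocity: (363/863) -> -(863/363)
  reduce: (137/363)
  reciprocity: (137/363) -> +(363/137)
  reduce: (89/137)
  reciprocity: (89/137) -> +(137/89)
  reduce: (48/89)
  pull out 2: (2/89) = +1  (since 89 mod 8 = 1)
  pull out 2: (2/89) = +1  (since 89 mod 8 = 1)
  pull out 2: (2/89) = +1  (since 89 mod 8 = 1)
  pull out 2: (2/89) = +1  (since 89 mod 8 = 1)
  reciprocity: (3/89) -> +(89/3)
  reduce: (2/3)
  pull out 2: (2/3) = -1  (since 3 mod 8 = 3)
  (1/3) = 1
Product of signs = 1
(726/863) = 1

1


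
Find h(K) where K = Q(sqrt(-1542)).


K = Q(sqrt(-1542)). d mod 4 = 2, so D = disc(K) = 4d = -6168
h(K) equals the number of primitive reduced positive-definite forms (a, b, c) = a*x^2 + b*x*y + c*y^2 with b^2 - 4ac = D,
where reduced means |b| <= a <= c, with b >= 0 whenever |b| = a or a = c, and primitive means gcd(a, b, c) = 1.
Reduced forces 3a^2 <= |D| = 6168, so 1 <= a <= 45; b must have the parity of D, and c = (b^2 - D)/(4a) must be an integer >= a.
Enumerate a = 1..45, b in [-a, a]:
  a=1: (1, 0, 1542)  [1]
  a=2: (2, 0, 771)  [1]
  a=3: (3, 0, 514)  [1]
  a=4..5: none
  a=6: (6, 0, 257)  [1]
  a=7..10: none
  a=11: (11, -6, 141), (11, 6, 141)  [2]
  a=12..18: none
  a=19: (19, -8, 82), (19, 8, 82)  [2]
  a=20..21: none
  a=22: (22, -16, 73), (22, 16, 73)  [2]
  a=23..28: none
  a=29: (29, -26, 59), (29, 26, 59)  [2]
  a=30: none
  a=31: (31, -30, 57), (31, 30, 57)  [2]
  a=32: none
  a=33: (33, -6, 47), (33, 6, 47)  [2]
  a=34..36: none
  a=37: (37, -14, 43), (37, 14, 43)  [2]
  a=38: (38, -8, 41), (38, 8, 41)  [2]
  a=39..45: none
Total reduced forms: 1 + 1 + 1 + 1 + 2 + 2 + 2 + 2 + 2 + 2 + 2 + 2 = 20
h = 20

20


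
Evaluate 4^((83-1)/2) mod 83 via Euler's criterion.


p = 83 is prime and the exponent is (p-1)/2 = 41, so by Euler's criterion 4^41 = (4/83) = +1 or -1 mod 83.
Compute by square-and-multiply:
  41 = 32 + 8 + 1 (binary 101001)
  Repeated squaring mod 83: 4^1 = 4, 4^2 = 16, 4^4 = 7, 4^8 = 49, 4^16 = 77, 4^32 = 36
  4^41 = 4^32 * 4^8 * 4^1 = 36 * 49 * 4 mod 83
    36 * 49 = 1764 = 21 mod 83
    21 * 4 = 84 = 1 mod 83
  4^41 = 1 mod 83
Result 1: 4 is a quadratic residue mod 83.
4^41 mod 83 = 1

1


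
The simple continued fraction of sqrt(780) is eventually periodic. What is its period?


Run the CF algorithm for sqrt(780).
a_0 = floor(sqrt(780)) = 27; set m_0=0, q_0=1.
Recurrence: m' = q*a - m,  q' = (d - m'^2)/q,  a' = floor((a_0 + m')/q').
  step 1: m=27, q=51, a=1
  step 2: m=24, q=4, a=12
  step 3: m=24, q=51, a=1
  step 4: m=27, q=1, a=54
a_4 = 2*a_0 = 54, so the period closes here.
sqrt(780) = [27; 1, 12, 1, 54]
Period length = 4

4


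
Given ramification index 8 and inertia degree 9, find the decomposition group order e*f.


|D_P| = e * f
= 8 * 9
= 72

72


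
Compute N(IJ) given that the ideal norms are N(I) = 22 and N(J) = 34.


N(IJ) = N(I) * N(J)
= 22 * 34
= 748

748


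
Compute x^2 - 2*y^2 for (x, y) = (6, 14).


x^2 - d*y^2
= 6^2 - 2*14^2
= 36 - 392
= -356

-356


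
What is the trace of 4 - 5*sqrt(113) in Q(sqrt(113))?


Tr(a + b*sqrt(d)) = (a + b*sqrt(d)) + (a - b*sqrt(d)) = 2a
= 2 * (4)
= 8

8


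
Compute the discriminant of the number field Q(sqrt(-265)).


For K = Q(sqrt(d)) with d squarefree: disc(K) = d if d = 1 mod 4, and disc(K) = 4d if d = 2 or 3 mod 4.
Here d = -265, and d mod 4 = 3.
d = 3 mod 4, not 1 (O_K = Z[sqrt(d)]), so disc(K) = 4d = 4 * (-265) = -1060

-1060


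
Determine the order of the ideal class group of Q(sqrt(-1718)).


K = Q(sqrt(-1718)). d mod 4 = 2, so D = disc(K) = 4d = -6872
h(K) equals the number of primitive reduced positive-definite forms (a, b, c) = a*x^2 + b*x*y + c*y^2 with b^2 - 4ac = D,
where reduced means |b| <= a <= c, with b >= 0 whenever |b| = a or a = c, and primitive means gcd(a, b, c) = 1.
Reduced forces 3a^2 <= |D| = 6872, so 1 <= a <= 47; b must have the parity of D, and c = (b^2 - D)/(4a) must be an integer >= a.
Enumerate a = 1..47, b in [-a, a]:
  a=1: (1, 0, 1718)  [1]
  a=2: (2, 0, 859)  [1]
  a=3: (3, -2, 573), (3, 2, 573)  [2]
  a=4..5: none
  a=6: (6, -4, 287), (6, 4, 287)  [2]
  a=7: (7, -4, 246), (7, 4, 246)  [2]
  a=8: none
  a=9: (9, -2, 191), (9, 2, 191)  [2]
  a=10: none
  a=11: (11, -6, 157), (11, 6, 157)  [2]
  a=12..13: none
  a=14: (14, -4, 123), (14, 4, 123)  [2]
  a=15..16: none
  a=17: (17, -8, 102), (17, 8, 102)  [2]
  a=18: (18, -16, 99), (18, 16, 99)  [2]
  a=19: (19, -14, 93), (19, 14, 93)  [2]
  a=20: none
  a=21: (21, -10, 83), (21, -4, 82), (21, 4, 82), (21, 10, 83)  [4]
  a=22: (22, -16, 81), (22, 16, 81)  [2]
  a=23..26: none
  a=27: (27, -16, 66), (27, 16, 66)  [2]
  a=28: none
  a=29: (29, -28, 66), (29, 28, 66)  [2]
  a=30: none
  a=31: (31, -14, 57), (31, 14, 57)  [2]
  a=32: none
  a=33: (33, -28, 58), (33, -16, 54), (33, 16, 54), (33, 28, 58)  [4]
  a=34: (34, -8, 51), (34, 8, 51)  [2]
  a=35..36: none
  a=37: (37, -26, 51), (37, 26, 51)  [2]
  a=38: (38, -24, 49), (38, 24, 49)  [2]
  a=39..40: none
  a=41: (41, -4, 42), (41, 4, 42)  [2]
  a=42: (42, -32, 47), (42, 32, 47)  [2]
  a=43..47: none
Total reduced forms: 1 + 1 + 2 + 2 + 2 + 2 + 2 + 2 + 2 + 2 + 2 + 4 + 2 + 2 + 2 + 2 + 4 + 2 + 2 + 2 + 2 + 2 = 46
h = 46

46


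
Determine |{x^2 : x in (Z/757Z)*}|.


For prime p, the number of non-zero quadratic residues is (p-1)/2.
= (757-1)/2
= 378

378


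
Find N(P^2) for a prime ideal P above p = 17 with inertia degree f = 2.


N(P^a) = p^(a*f)
= 17^(2*2)
= 17^4
= 83521

83521


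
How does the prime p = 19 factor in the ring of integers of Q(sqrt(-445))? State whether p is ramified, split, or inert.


K = Q(sqrt(-445)). Since d mod 4 = 3, disc(K) = -1780.
Check p | disc: -1780 mod 19 = 6.
p does not divide disc. Compute Legendre symbol (d/p):
11^((19-1)/2) mod 19 = 1
(d/p) = 1, so p splits: (p) = P*P' with e=1, f=1, g=2.
Therefore p is split.

split


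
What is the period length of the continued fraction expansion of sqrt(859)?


Run the CF algorithm for sqrt(859).
a_0 = floor(sqrt(859)) = 29; set m_0=0, q_0=1.
Recurrence: m' = q*a - m,  q' = (d - m'^2)/q,  a' = floor((a_0 + m')/q').
  step 1: m=29, q=18, a=3
  step 2: m=25, q=13, a=4
  step 3: m=27, q=10, a=5
  step 4: m=23, q=33, a=1
  step 5: m=10, q=23, a=1
  step 6: m=13, q=30, a=1
  step 7: m=17, q=19, a=2
  step 8: m=21, q=22, a=2
  step 9: m=23, q=15, a=3
  step 10: m=22, q=25, a=2
  step 11: m=28, q=3, a=19
  step 12: m=29, q=6, a=9
  step 13: m=25, q=39, a=1
  step 14: m=14, q=17, a=2
  step 15: m=20, q=27, a=1
  step 16: m=7, q=30, a=1
  step 17: m=23, q=11, a=4
  step 18: m=21, q=38, a=1
  step 19: m=17, q=15, a=3
  step 20: m=28, q=5, a=11
  step 21: m=27, q=26, a=2
  step 22: m=25, q=9, a=6
  step 23: m=29, q=2, a=29
  step 24: m=29, q=9, a=6
  step 25: m=25, q=26, a=2
  step 26: m=27, q=5, a=11
  step 27: m=28, q=15, a=3
  step 28: m=17, q=38, a=1
  step 29: m=21, q=11, a=4
  step 30: m=23, q=30, a=1
  step 31: m=7, q=27, a=1
  step 32: m=20, q=17, a=2
  step 33: m=14, q=39, a=1
  step 34: m=25, q=6, a=9
  step 35: m=29, q=3, a=19
  step 36: m=28, q=25, a=2
  step 37: m=22, q=15, a=3
  step 38: m=23, q=22, a=2
  step 39: m=21, q=19, a=2
  step 40: m=17, q=30, a=1
  step 41: m=13, q=23, a=1
  step 42: m=10, q=33, a=1
  step 43: m=23, q=10, a=5
  step 44: m=27, q=13, a=4
  step 45: m=25, q=18, a=3
  step 46: m=29, q=1, a=58
a_46 = 2*a_0 = 58, so the period closes here.
sqrt(859) = [29; 3, 4, 5, 1, 1, 1, 2, 2, 3, 2, 19, 9, 1, 2, 1, 1, 4, 1, 3, 11, 2, 6, 29, 6, 2, 11, 3, 1, 4, 1, 1, 2, 1, 9, 19, 2, 3, 2, 2, 1, 1, 1, 5, 4, 3, 58]
Period length = 46

46


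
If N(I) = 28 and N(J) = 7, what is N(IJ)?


N(IJ) = N(I) * N(J)
= 28 * 7
= 196

196


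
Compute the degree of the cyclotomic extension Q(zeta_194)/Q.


The degree equals Euler's totient phi(194).
194 = 2 * 97
phi(194) = 96

96


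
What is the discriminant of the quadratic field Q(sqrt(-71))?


For K = Q(sqrt(d)) with d squarefree: disc(K) = d if d = 1 mod 4, and disc(K) = 4d if d = 2 or 3 mod 4.
Here d = -71, and d mod 4 = 1.
d = 1 mod 4 (O_K = Z[(1+sqrt(d))/2]), so disc(K) = d = -71

-71


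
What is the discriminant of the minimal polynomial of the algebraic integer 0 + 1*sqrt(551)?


The element 0 + 1*sqrt(551) has minimal polynomial:
x^2 + 0*x - 551
Discriminant = (0)^2 - 4*(-551)
= 0 + 2204
= 2204

2204


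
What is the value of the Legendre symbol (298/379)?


p = 379 is prime, so compute (298/379) with the reciprocity algorithm (Jacobi-symbol steps: pull out 2s via (2/n), flip via reciprocity, reduce):
  pull out 2: (2/379) = -1  (since 379 mod 8 = 3)
  reciprocity: (149/379) -> +(379/149)
  reduce: (81/149)
  reciprocity: (81/149) -> +(149/81)
  reduce: (68/81)
  pull out 2: (2/81) = +1  (since 81 mod 8 = 1)
  pull out 2: (2/81) = +1  (since 81 mod 8 = 1)
  reciprocity: (17/81) -> +(81/17)
  reduce: (13/17)
  reciprocity: (13/17) -> +(17/13)
  reduce: (4/13)
  pull out 2: (2/13) = -1  (since 13 mod 8 = 5)
  pull out 2: (2/13) = -1  (since 13 mod 8 = 5)
  (1/13) = 1
Product of signs = -1
(298/379) = -1

-1


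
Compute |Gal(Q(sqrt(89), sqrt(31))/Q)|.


The 2 square roots of distinct primes are multiplicatively independent over Q,
so [K:Q] = 2^2 and Gal(K/Q) is isomorphic to (Z/2Z)^2.
|Gal| = 2^2 = 4

4


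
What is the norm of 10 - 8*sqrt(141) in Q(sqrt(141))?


N(a + b*sqrt(d)) = a^2 - d*b^2
= (10)^2 - (141)*(-8)^2
= 100 - 9024
= -8924

-8924


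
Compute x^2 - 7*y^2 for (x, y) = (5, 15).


x^2 - d*y^2
= 5^2 - 7*15^2
= 25 - 1575
= -1550

-1550


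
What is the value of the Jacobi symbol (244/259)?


Compute (244/259) via quadratic reciprocity:
  pull out 2: (2/259) = -1  (since 259 mod 8 = 3)
  pull out 2: (2/259) = -1  (since 259 mod 8 = 3)
  reciprocity: (61/259) -> +(259/61)
  reduce: (15/61)
  reciprocity: (15/61) -> +(61/15)
  reduce: (1/15)
  (1/15) = 1
Product of signs = 1

1


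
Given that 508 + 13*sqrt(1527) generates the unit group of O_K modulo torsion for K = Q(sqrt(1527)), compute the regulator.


epsilon = 508 + 13*sqrt(1527)
= 1015.9990
R = ln(1015.9990)
= 6.9236

6.9236


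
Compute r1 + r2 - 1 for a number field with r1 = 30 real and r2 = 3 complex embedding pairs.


By Dirichlet's unit theorem:
rank = r1 + r2 - 1
= 30 + 3 - 1
= 32

32


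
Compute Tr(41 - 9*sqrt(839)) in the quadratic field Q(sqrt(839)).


Tr(a + b*sqrt(d)) = (a + b*sqrt(d)) + (a - b*sqrt(d)) = 2a
= 2 * (41)
= 82

82


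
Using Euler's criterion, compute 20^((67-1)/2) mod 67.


p = 67 is prime and the exponent is (p-1)/2 = 33, so by Euler's criterion 20^33 = (20/67) = +1 or -1 mod 67.
Compute by square-and-multiply:
  33 = 32 + 1 (binary 100001)
  Repeated squaring mod 67: 20^1 = 20, 20^2 = 65, 20^4 = 4, 20^8 = 16, 20^16 = 55, 20^32 = 10
  20^33 = 20^32 * 20^1 = 10 * 20 mod 67
    10 * 20 = 200 = 66 mod 67
  20^33 = 66 mod 67
Result 66 = p - 1 = -1 mod 67: 20 is a quadratic non-residue mod 67. As a residue in [0, p-1] the value is 66.
20^33 mod 67 = 66

66


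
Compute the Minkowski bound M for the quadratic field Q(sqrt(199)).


d = 199, d mod 4 = 3, so disc(K) = 4d = 796; |disc(K)| = 796
Real quadratic field, so n = 2, s = r2 = 0, r1 = 2
M = (n!/n^n) * (4/pi)^s * sqrt(|disc(K)|) = (2!/2^2) * (4/pi)^0 * sqrt(796)
= 0.5 * 1.000000 * 28.213472
= 14.1067

14.1067


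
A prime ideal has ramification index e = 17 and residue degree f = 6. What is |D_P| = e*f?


|D_P| = e * f
= 17 * 6
= 102

102


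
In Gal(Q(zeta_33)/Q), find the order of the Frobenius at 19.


The Frobenius at p in Gal(Q(zeta_n)/Q) = (Z/nZ)* is the class of p, so its order is ord_33(19), the smallest k >= 1 with 19^k = 1 mod 33.
n = 33 = 3 * 11, phi(33) = 20; the order divides phi(n).
Divisors of 20: 1, 2, 4, 5, 10, 20
Repeated squaring mod 33: 19^1 = 19, 19^2 = 31, 19^4 = 4, 19^8 = 16, 19^16 = 25
Test divisors in increasing order:
  k=1: 19^1 = 19 mod 33
  k=2: 19^2 = 31 mod 33
  k=4: 19^4 = 4 mod 33
  k=5: 19^5 = 4 * 19 = 10 mod 33
  k=10: 19^10 = 16 * 31 = 1 mod 33  <- first divisor giving 1
Order = 10

10


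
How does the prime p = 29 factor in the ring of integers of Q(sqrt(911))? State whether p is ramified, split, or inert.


K = Q(sqrt(911)). Since d mod 4 = 3, disc(K) = 3644.
Check p | disc: 3644 mod 29 = 19.
p does not divide disc. Compute Legendre symbol (d/p):
12^((29-1)/2) mod 29 = -1
(d/p) = -1, so p is inert: (p) stays prime with e=1, f=2, g=1.
Therefore p is inert.

inert


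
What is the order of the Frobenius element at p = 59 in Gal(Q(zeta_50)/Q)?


The Frobenius at p in Gal(Q(zeta_n)/Q) = (Z/nZ)* is the class of p, so its order is ord_50(59), the smallest k >= 1 with 59^k = 1 mod 50.
n = 50 = 2 * 5^2, phi(50) = 20; the order divides phi(n).
Divisors of 20: 1, 2, 4, 5, 10, 20
Repeated squaring mod 50: 59^1 = 9, 59^2 = 31, 59^4 = 11, 59^8 = 21, 59^16 = 41
Test divisors in increasing order:
  k=1: 59^1 = 9 mod 50
  k=2: 59^2 = 31 mod 50
  k=4: 59^4 = 11 mod 50
  k=5: 59^5 = 11 * 9 = 49 mod 50
  k=10: 59^10 = 21 * 31 = 1 mod 50  <- first divisor giving 1
Order = 10

10


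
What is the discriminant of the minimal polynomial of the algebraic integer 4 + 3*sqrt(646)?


The element 4 + 3*sqrt(646) has minimal polynomial:
x^2 - 8*x - 5798
Discriminant = (-8)^2 - 4*(-5798)
= 64 + 23192
= 23256

23256


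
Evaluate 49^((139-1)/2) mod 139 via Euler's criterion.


p = 139 is prime and the exponent is (p-1)/2 = 69, so by Euler's criterion 49^69 = (49/139) = +1 or -1 mod 139.
Compute by square-and-multiply:
  69 = 64 + 4 + 1 (binary 1000101)
  Repeated squaring mod 139: 49^1 = 49, 49^2 = 38, 49^4 = 54, 49^8 = 136, 49^16 = 9, 49^32 = 81, 49^64 = 28
  49^69 = 49^64 * 49^4 * 49^1 = 28 * 54 * 49 mod 139
    28 * 54 = 1512 = 122 mod 139
    122 * 49 = 5978 = 1 mod 139
  49^69 = 1 mod 139
Result 1: 49 is a quadratic residue mod 139.
49^69 mod 139 = 1

1


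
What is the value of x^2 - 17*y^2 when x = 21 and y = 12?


x^2 - d*y^2
= 21^2 - 17*12^2
= 441 - 2448
= -2007

-2007


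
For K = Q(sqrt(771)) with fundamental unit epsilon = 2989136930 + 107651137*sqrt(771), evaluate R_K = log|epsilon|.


epsilon = 2989136930 + 107651137*sqrt(771)
= 5.9783e+09
R = ln(5.9783e+09)
= 22.5114

22.5114


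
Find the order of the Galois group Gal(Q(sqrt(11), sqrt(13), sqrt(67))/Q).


The 3 square roots of distinct primes are multiplicatively independent over Q,
so [K:Q] = 2^3 and Gal(K/Q) is isomorphic to (Z/2Z)^3.
|Gal| = 2^3 = 8

8


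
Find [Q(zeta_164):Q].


The degree equals Euler's totient phi(164).
164 = 2^2 * 41
phi(164) = 80

80


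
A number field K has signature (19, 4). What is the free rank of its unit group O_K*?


By Dirichlet's unit theorem:
rank = r1 + r2 - 1
= 19 + 4 - 1
= 22

22


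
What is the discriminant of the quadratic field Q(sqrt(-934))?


For K = Q(sqrt(d)) with d squarefree: disc(K) = d if d = 1 mod 4, and disc(K) = 4d if d = 2 or 3 mod 4.
Here d = -934, and d mod 4 = 2.
d = 2 mod 4, not 1 (O_K = Z[sqrt(d)]), so disc(K) = 4d = 4 * (-934) = -3736

-3736


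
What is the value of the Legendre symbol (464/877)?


p = 877 is prime, so compute (464/877) with the reciprocity algorithm (Jacobi-symbol steps: pull out 2s via (2/n), flip via reciprocity, reduce):
  pull out 2: (2/877) = -1  (since 877 mod 8 = 5)
  pull out 2: (2/877) = -1  (since 877 mod 8 = 5)
  pull out 2: (2/877) = -1  (since 877 mod 8 = 5)
  pull out 2: (2/877) = -1  (since 877 mod 8 = 5)
  reciprocity: (29/877) -> +(877/29)
  reduce: (7/29)
  reciprocity: (7/29) -> +(29/7)
  reduce: (1/7)
  (1/7) = 1
Product of signs = 1
(464/877) = 1

1


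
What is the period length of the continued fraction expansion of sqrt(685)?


Run the CF algorithm for sqrt(685).
a_0 = floor(sqrt(685)) = 26; set m_0=0, q_0=1.
Recurrence: m' = q*a - m,  q' = (d - m'^2)/q,  a' = floor((a_0 + m')/q').
  step 1: m=26, q=9, a=5
  step 2: m=19, q=36, a=1
  step 3: m=17, q=11, a=3
  step 4: m=16, q=39, a=1
  step 5: m=23, q=4, a=12
  step 6: m=25, q=15, a=3
  step 7: m=20, q=19, a=2
  step 8: m=18, q=19, a=2
  step 9: m=20, q=15, a=3
  step 10: m=25, q=4, a=12
  step 11: m=23, q=39, a=1
  step 12: m=16, q=11, a=3
  step 13: m=17, q=36, a=1
  step 14: m=19, q=9, a=5
  step 15: m=26, q=1, a=52
a_15 = 2*a_0 = 52, so the period closes here.
sqrt(685) = [26; 5, 1, 3, 1, 12, 3, 2, 2, 3, 12, 1, 3, 1, 5, 52]
Period length = 15

15


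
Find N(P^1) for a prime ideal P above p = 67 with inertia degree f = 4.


N(P^a) = p^(a*f)
= 67^(1*4)
= 67^4
= 20151121

20151121


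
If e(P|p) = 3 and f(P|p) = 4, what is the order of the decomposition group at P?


|D_P| = e * f
= 3 * 4
= 12

12


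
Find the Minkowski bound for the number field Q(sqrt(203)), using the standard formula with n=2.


d = 203, d mod 4 = 3, so disc(K) = 4d = 812; |disc(K)| = 812
Real quadratic field, so n = 2, s = r2 = 0, r1 = 2
M = (n!/n^n) * (4/pi)^s * sqrt(|disc(K)|) = (2!/2^2) * (4/pi)^0 * sqrt(812)
= 0.5 * 1.000000 * 28.495614
= 14.2478

14.2478


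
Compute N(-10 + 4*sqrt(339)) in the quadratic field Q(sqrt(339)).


N(a + b*sqrt(d)) = a^2 - d*b^2
= (-10)^2 - (339)*(4)^2
= 100 - 5424
= -5324

-5324


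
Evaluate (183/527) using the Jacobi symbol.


Compute (183/527) via quadratic reciprocity:
  reciprocity: (183/527) -> -(527/183)
  reduce: (161/183)
  reciprocity: (161/183) -> +(183/161)
  reduce: (22/161)
  pull out 2: (2/161) = +1  (since 161 mod 8 = 1)
  reciprocity: (11/161) -> +(161/11)
  reduce: (7/11)
  reciprocity: (7/11) -> -(11/7)
  reduce: (4/7)
  pull out 2: (2/7) = +1  (since 7 mod 8 = 7)
  pull out 2: (2/7) = +1  (since 7 mod 8 = 7)
  (1/7) = 1
Product of signs = 1

1


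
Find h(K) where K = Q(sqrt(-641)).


K = Q(sqrt(-641)). d mod 4 = 3, so D = disc(K) = 4d = -2564
h(K) equals the number of primitive reduced positive-definite forms (a, b, c) = a*x^2 + b*x*y + c*y^2 with b^2 - 4ac = D,
where reduced means |b| <= a <= c, with b >= 0 whenever |b| = a or a = c, and primitive means gcd(a, b, c) = 1.
Reduced forces 3a^2 <= |D| = 2564, so 1 <= a <= 29; b must have the parity of D, and c = (b^2 - D)/(4a) must be an integer >= a.
Enumerate a = 1..29, b in [-a, a]:
  a=1: (1, 0, 641)  [1]
  a=2: (2, 2, 321)  [1]
  a=3: (3, -2, 214), (3, 2, 214)  [2]
  a=4: none
  a=5: (5, -4, 129), (5, 4, 129)  [2]
  a=6: (6, -2, 107), (6, 2, 107)  [2]
  a=7..8: none
  a=9: (9, -8, 73), (9, 8, 73)  [2]
  a=10: (10, -6, 65), (10, 6, 65)  [2]
  a=11..12: none
  a=13: (13, -6, 50), (13, 6, 50)  [2]
  a=14: none
  a=15: (15, -14, 46), (15, -4, 43), (15, 4, 43), (15, 14, 46)  [4]
  a=16..17: none
  a=18: (18, -10, 37), (18, 10, 37)  [2]
  a=19: (19, -18, 38), (19, 18, 38)  [2]
  a=20..22: none
  a=23: (23, -14, 30), (23, 14, 30)  [2]
  a=24: none
  a=25: (25, -6, 26), (25, 6, 26)  [2]
  a=26: none
  a=27: (27, -26, 30), (27, 26, 30)  [2]
  a=28..29: none
Total reduced forms: 1 + 1 + 2 + 2 + 2 + 2 + 2 + 2 + 4 + 2 + 2 + 2 + 2 + 2 = 28
h = 28

28


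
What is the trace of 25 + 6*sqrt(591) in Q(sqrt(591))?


Tr(a + b*sqrt(d)) = (a + b*sqrt(d)) + (a - b*sqrt(d)) = 2a
= 2 * (25)
= 50

50


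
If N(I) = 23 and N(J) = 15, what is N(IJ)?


N(IJ) = N(I) * N(J)
= 23 * 15
= 345

345


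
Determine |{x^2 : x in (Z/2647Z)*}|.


For prime p, the number of non-zero quadratic residues is (p-1)/2.
= (2647-1)/2
= 1323

1323


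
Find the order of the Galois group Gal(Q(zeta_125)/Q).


|Gal(Q(zeta_125)/Q)| = phi(125)
= 100

100


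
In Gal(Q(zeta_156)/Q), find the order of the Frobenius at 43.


The Frobenius at p in Gal(Q(zeta_n)/Q) = (Z/nZ)* is the class of p, so its order is ord_156(43), the smallest k >= 1 with 43^k = 1 mod 156.
n = 156 = 2^2 * 3 * 13, phi(156) = 48; the order divides phi(n).
Divisors of 48: 1, 2, 3, 4, 6, 8, 12, 16, 24, 48
Repeated squaring mod 156: 43^1 = 43, 43^2 = 133, 43^4 = 61, 43^8 = 133, 43^16 = 61, 43^32 = 133
Test divisors in increasing order:
  k=1: 43^1 = 43 mod 156
  k=2: 43^2 = 133 mod 156
  k=3: 43^3 = 133 * 43 = 103 mod 156
  k=4: 43^4 = 61 mod 156
  k=6: 43^6 = 61 * 133 = 1 mod 156  <- first divisor giving 1
Order = 6

6


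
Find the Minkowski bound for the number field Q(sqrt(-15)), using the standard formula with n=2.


d = -15, d mod 4 = 1, so disc(K) = d = -15; |disc(K)| = 15
Imaginary quadratic field, so n = 2, s = r2 = 1, r1 = 0
M = (n!/n^n) * (4/pi)^s * sqrt(|disc(K)|) = (2!/2^2) * (4/pi)^1 * sqrt(15)
= 0.5 * 1.273240 * 3.872983
= 2.4656

2.4656


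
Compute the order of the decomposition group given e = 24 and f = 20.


|D_P| = e * f
= 24 * 20
= 480

480


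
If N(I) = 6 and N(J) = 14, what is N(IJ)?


N(IJ) = N(I) * N(J)
= 6 * 14
= 84

84


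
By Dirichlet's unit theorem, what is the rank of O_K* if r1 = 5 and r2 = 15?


By Dirichlet's unit theorem:
rank = r1 + r2 - 1
= 5 + 15 - 1
= 19

19


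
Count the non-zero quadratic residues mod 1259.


For prime p, the number of non-zero quadratic residues is (p-1)/2.
= (1259-1)/2
= 629

629


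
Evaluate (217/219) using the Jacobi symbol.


Compute (217/219) via quadratic reciprocity:
  reciprocity: (217/219) -> +(219/217)
  reduce: (2/217)
  pull out 2: (2/217) = +1  (since 217 mod 8 = 1)
  (1/217) = 1
Product of signs = 1

1


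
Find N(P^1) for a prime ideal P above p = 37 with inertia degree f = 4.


N(P^a) = p^(a*f)
= 37^(1*4)
= 37^4
= 1874161

1874161


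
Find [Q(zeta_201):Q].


The degree equals Euler's totient phi(201).
201 = 3 * 67
phi(201) = 132

132


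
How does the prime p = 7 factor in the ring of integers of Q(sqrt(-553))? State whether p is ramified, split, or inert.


K = Q(sqrt(-553)). Since d mod 4 = 3, disc(K) = -2212.
Check p | disc: -2212 mod 7 = 0.
p divides disc, so p ramifies: (p) = P^2 with e=2, f=1, g=1.
Therefore p is ramified.

ramified


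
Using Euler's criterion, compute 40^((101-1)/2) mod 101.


p = 101 is prime and the exponent is (p-1)/2 = 50, so by Euler's criterion 40^50 = (40/101) = +1 or -1 mod 101.
Compute by square-and-multiply:
  50 = 32 + 16 + 2 (binary 110010)
  Repeated squaring mod 101: 40^1 = 40, 40^2 = 85, 40^4 = 54, 40^8 = 88, 40^16 = 68, 40^32 = 79
  40^50 = 40^32 * 40^16 * 40^2 = 79 * 68 * 85 mod 101
    79 * 68 = 5372 = 19 mod 101
    19 * 85 = 1615 = 100 mod 101
  40^50 = 100 mod 101
Result 100 = p - 1 = -1 mod 101: 40 is a quadratic non-residue mod 101. As a residue in [0, p-1] the value is 100.
40^50 mod 101 = 100

100


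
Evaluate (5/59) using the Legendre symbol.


p = 59 is prime, so compute (5/59) with the reciprocity algorithm (Jacobi-symbol steps: pull out 2s via (2/n), flip via reciprocity, reduce):
  reciprocity: (5/59) -> +(59/5)
  reduce: (4/5)
  pull out 2: (2/5) = -1  (since 5 mod 8 = 5)
  pull out 2: (2/5) = -1  (since 5 mod 8 = 5)
  (1/5) = 1
Product of signs = 1
(5/59) = 1

1


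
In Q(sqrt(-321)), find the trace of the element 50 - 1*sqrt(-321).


Tr(a + b*sqrt(d)) = (a + b*sqrt(d)) + (a - b*sqrt(d)) = 2a
= 2 * (50)
= 100

100


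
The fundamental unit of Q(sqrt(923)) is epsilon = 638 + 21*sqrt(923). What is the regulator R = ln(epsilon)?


epsilon = 638 + 21*sqrt(923)
= 1275.9992
R = ln(1275.9992)
= 7.1515

7.1515


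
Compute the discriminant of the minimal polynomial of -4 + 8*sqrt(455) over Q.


The element -4 + 8*sqrt(455) has minimal polynomial:
x^2 + 8*x - 29104
Discriminant = (8)^2 - 4*(-29104)
= 64 + 116416
= 116480

116480


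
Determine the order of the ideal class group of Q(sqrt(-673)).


K = Q(sqrt(-673)). d mod 4 = 3, so D = disc(K) = 4d = -2692
h(K) equals the number of primitive reduced positive-definite forms (a, b, c) = a*x^2 + b*x*y + c*y^2 with b^2 - 4ac = D,
where reduced means |b| <= a <= c, with b >= 0 whenever |b| = a or a = c, and primitive means gcd(a, b, c) = 1.
Reduced forces 3a^2 <= |D| = 2692, so 1 <= a <= 29; b must have the parity of D, and c = (b^2 - D)/(4a) must be an integer >= a.
Enumerate a = 1..29, b in [-a, a]:
  a=1: (1, 0, 673)  [1]
  a=2: (2, 2, 337)  [1]
  a=3..10: none
  a=11: (11, -6, 62), (11, 6, 62)  [2]
  a=12: none
  a=13: (13, -8, 53), (13, 8, 53)  [2]
  a=14..18: none
  a=19: (19, -14, 38), (19, 14, 38)  [2]
  a=20..21: none
  a=22: (22, -6, 31), (22, 6, 31)  [2]
  a=23..25: none
  a=26: (26, -18, 29), (26, 18, 29)  [2]
  a=27..29: none
Total reduced forms: 1 + 1 + 2 + 2 + 2 + 2 + 2 = 12
h = 12

12


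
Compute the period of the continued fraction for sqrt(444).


Run the CF algorithm for sqrt(444).
a_0 = floor(sqrt(444)) = 21; set m_0=0, q_0=1.
Recurrence: m' = q*a - m,  q' = (d - m'^2)/q,  a' = floor((a_0 + m')/q').
  step 1: m=21, q=3, a=14
  step 2: m=21, q=1, a=42
a_2 = 2*a_0 = 42, so the period closes here.
sqrt(444) = [21; 14, 42]
Period length = 2

2


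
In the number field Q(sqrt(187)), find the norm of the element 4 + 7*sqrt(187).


N(a + b*sqrt(d)) = a^2 - d*b^2
= (4)^2 - (187)*(7)^2
= 16 - 9163
= -9147

-9147


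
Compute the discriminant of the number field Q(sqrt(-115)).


For K = Q(sqrt(d)) with d squarefree: disc(K) = d if d = 1 mod 4, and disc(K) = 4d if d = 2 or 3 mod 4.
Here d = -115, and d mod 4 = 1.
d = 1 mod 4 (O_K = Z[(1+sqrt(d))/2]), so disc(K) = d = -115

-115


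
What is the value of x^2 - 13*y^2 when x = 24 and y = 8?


x^2 - d*y^2
= 24^2 - 13*8^2
= 576 - 832
= -256

-256


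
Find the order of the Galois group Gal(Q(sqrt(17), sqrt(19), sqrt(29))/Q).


The 3 square roots of distinct primes are multiplicatively independent over Q,
so [K:Q] = 2^3 and Gal(K/Q) is isomorphic to (Z/2Z)^3.
|Gal| = 2^3 = 8

8


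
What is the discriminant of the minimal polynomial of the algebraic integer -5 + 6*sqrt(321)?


The element -5 + 6*sqrt(321) has minimal polynomial:
x^2 + 10*x - 11531
Discriminant = (10)^2 - 4*(-11531)
= 100 + 46124
= 46224

46224


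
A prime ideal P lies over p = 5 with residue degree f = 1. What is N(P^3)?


N(P^a) = p^(a*f)
= 5^(3*1)
= 5^3
= 125

125


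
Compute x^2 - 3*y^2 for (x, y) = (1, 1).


x^2 - d*y^2
= 1^2 - 3*1^2
= 1 - 3
= -2

-2


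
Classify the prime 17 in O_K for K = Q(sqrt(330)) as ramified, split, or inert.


K = Q(sqrt(330)). Since d mod 4 = 2, disc(K) = 1320.
Check p | disc: 1320 mod 17 = 11.
p does not divide disc. Compute Legendre symbol (d/p):
7^((17-1)/2) mod 17 = -1
(d/p) = -1, so p is inert: (p) stays prime with e=1, f=2, g=1.
Therefore p is inert.

inert


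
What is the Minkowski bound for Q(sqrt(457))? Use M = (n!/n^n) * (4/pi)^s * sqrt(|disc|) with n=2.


d = 457, d mod 4 = 1, so disc(K) = d = 457; |disc(K)| = 457
Real quadratic field, so n = 2, s = r2 = 0, r1 = 2
M = (n!/n^n) * (4/pi)^s * sqrt(|disc(K)|) = (2!/2^2) * (4/pi)^0 * sqrt(457)
= 0.5 * 1.000000 * 21.377558
= 10.6888

10.6888


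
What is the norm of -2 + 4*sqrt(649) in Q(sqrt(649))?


N(a + b*sqrt(d)) = a^2 - d*b^2
= (-2)^2 - (649)*(4)^2
= 4 - 10384
= -10380

-10380


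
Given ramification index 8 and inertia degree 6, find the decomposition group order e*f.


|D_P| = e * f
= 8 * 6
= 48

48


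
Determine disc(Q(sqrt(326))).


For K = Q(sqrt(d)) with d squarefree: disc(K) = d if d = 1 mod 4, and disc(K) = 4d if d = 2 or 3 mod 4.
Here d = 326, and d mod 4 = 2.
d = 2 mod 4, not 1 (O_K = Z[sqrt(d)]), so disc(K) = 4d = 4 * (326) = 1304

1304


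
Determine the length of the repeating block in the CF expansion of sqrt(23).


Run the CF algorithm for sqrt(23).
a_0 = floor(sqrt(23)) = 4; set m_0=0, q_0=1.
Recurrence: m' = q*a - m,  q' = (d - m'^2)/q,  a' = floor((a_0 + m')/q').
  step 1: m=4, q=7, a=1
  step 2: m=3, q=2, a=3
  step 3: m=3, q=7, a=1
  step 4: m=4, q=1, a=8
a_4 = 2*a_0 = 8, so the period closes here.
sqrt(23) = [4; 1, 3, 1, 8]
Period length = 4

4


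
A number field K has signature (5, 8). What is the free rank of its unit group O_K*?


By Dirichlet's unit theorem:
rank = r1 + r2 - 1
= 5 + 8 - 1
= 12

12


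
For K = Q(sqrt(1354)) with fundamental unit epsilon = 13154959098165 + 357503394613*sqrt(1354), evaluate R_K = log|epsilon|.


epsilon = 13154959098165 + 357503394613*sqrt(1354)
= 2.6310e+13
R = ln(2.6310e+13)
= 30.9010

30.9010


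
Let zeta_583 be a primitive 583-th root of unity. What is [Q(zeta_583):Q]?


The degree equals Euler's totient phi(583).
583 = 11 * 53
phi(583) = 520

520


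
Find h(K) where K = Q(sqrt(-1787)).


K = Q(sqrt(-1787)). d mod 4 = 1, so D = disc(K) = d = -1787
h(K) equals the number of primitive reduced positive-definite forms (a, b, c) = a*x^2 + b*x*y + c*y^2 with b^2 - 4ac = D,
where reduced means |b| <= a <= c, with b >= 0 whenever |b| = a or a = c, and primitive means gcd(a, b, c) = 1.
Reduced forces 3a^2 <= |D| = 1787, so 1 <= a <= 24; b must have the parity of D, and c = (b^2 - D)/(4a) must be an integer >= a.
Enumerate a = 1..24, b in [-a, a]:
  a=1: (1, 1, 447)  [1]
  a=2: none
  a=3: (3, -1, 149), (3, 1, 149)  [2]
  a=4..8: none
  a=9: (9, -7, 51), (9, 7, 51)  [2]
  a=10..16: none
  a=17: (17, -7, 27), (17, 7, 27)  [2]
  a=18..24: none
Total reduced forms: 1 + 2 + 2 + 2 = 7
h = 7

7


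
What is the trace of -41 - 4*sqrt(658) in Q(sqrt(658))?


Tr(a + b*sqrt(d)) = (a + b*sqrt(d)) + (a - b*sqrt(d)) = 2a
= 2 * (-41)
= -82

-82


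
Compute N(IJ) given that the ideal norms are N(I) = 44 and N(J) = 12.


N(IJ) = N(I) * N(J)
= 44 * 12
= 528

528


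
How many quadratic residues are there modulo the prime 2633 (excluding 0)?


For prime p, the number of non-zero quadratic residues is (p-1)/2.
= (2633-1)/2
= 1316

1316


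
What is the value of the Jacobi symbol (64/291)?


Compute (64/291) via quadratic reciprocity:
  pull out 2: (2/291) = -1  (since 291 mod 8 = 3)
  pull out 2: (2/291) = -1  (since 291 mod 8 = 3)
  pull out 2: (2/291) = -1  (since 291 mod 8 = 3)
  pull out 2: (2/291) = -1  (since 291 mod 8 = 3)
  pull out 2: (2/291) = -1  (since 291 mod 8 = 3)
  pull out 2: (2/291) = -1  (since 291 mod 8 = 3)
  (1/291) = 1
Product of signs = 1

1


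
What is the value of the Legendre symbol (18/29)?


p = 29 is prime, so compute (18/29) with the reciprocity algorithm (Jacobi-symbol steps: pull out 2s via (2/n), flip via reciprocity, reduce):
  pull out 2: (2/29) = -1  (since 29 mod 8 = 5)
  reciprocity: (9/29) -> +(29/9)
  reduce: (2/9)
  pull out 2: (2/9) = +1  (since 9 mod 8 = 1)
  (1/9) = 1
Product of signs = -1
(18/29) = -1

-1


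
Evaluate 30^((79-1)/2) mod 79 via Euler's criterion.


p = 79 is prime and the exponent is (p-1)/2 = 39, so by Euler's criterion 30^39 = (30/79) = +1 or -1 mod 79.
Compute by square-and-multiply:
  39 = 32 + 4 + 2 + 1 (binary 100111)
  Repeated squaring mod 79: 30^1 = 30, 30^2 = 31, 30^4 = 13, 30^8 = 11, 30^16 = 42, 30^32 = 26
  30^39 = 30^32 * 30^4 * 30^2 * 30^1 = 26 * 13 * 31 * 30 mod 79
    26 * 13 = 338 = 22 mod 79
    22 * 31 = 682 = 50 mod 79
    50 * 30 = 1500 = 78 mod 79
  30^39 = 78 mod 79
Result 78 = p - 1 = -1 mod 79: 30 is a quadratic non-residue mod 79. As a residue in [0, p-1] the value is 78.
30^39 mod 79 = 78

78


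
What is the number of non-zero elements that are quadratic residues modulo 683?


For prime p, the number of non-zero quadratic residues is (p-1)/2.
= (683-1)/2
= 341

341


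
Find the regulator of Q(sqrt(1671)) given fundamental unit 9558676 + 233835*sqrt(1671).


epsilon = 9558676 + 233835*sqrt(1671)
= 1.9117e+07
R = ln(1.9117e+07)
= 16.7661

16.7661


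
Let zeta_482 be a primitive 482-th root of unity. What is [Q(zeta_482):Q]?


The degree equals Euler's totient phi(482).
482 = 2 * 241
phi(482) = 240

240


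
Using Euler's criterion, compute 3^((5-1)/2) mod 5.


p = 5 is prime and the exponent is (p-1)/2 = 2, so by Euler's criterion 3^2 = (3/5) = +1 or -1 mod 5.
Compute by square-and-multiply:
  2 = 2 (binary 10)
  Repeated squaring mod 5: 3^1 = 3, 3^2 = 4
  3^2 = 4 mod 5
Result 4 = p - 1 = -1 mod 5: 3 is a quadratic non-residue mod 5. As a residue in [0, p-1] the value is 4.
3^2 mod 5 = 4

4


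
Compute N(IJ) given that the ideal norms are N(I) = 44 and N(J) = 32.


N(IJ) = N(I) * N(J)
= 44 * 32
= 1408

1408


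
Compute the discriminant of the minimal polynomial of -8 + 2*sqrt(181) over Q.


The element -8 + 2*sqrt(181) has minimal polynomial:
x^2 + 16*x - 660
Discriminant = (16)^2 - 4*(-660)
= 256 + 2640
= 2896

2896


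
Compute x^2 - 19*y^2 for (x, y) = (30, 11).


x^2 - d*y^2
= 30^2 - 19*11^2
= 900 - 2299
= -1399

-1399


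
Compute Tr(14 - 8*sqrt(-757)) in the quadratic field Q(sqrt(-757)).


Tr(a + b*sqrt(d)) = (a + b*sqrt(d)) + (a - b*sqrt(d)) = 2a
= 2 * (14)
= 28

28


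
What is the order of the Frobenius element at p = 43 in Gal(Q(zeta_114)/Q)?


The Frobenius at p in Gal(Q(zeta_n)/Q) = (Z/nZ)* is the class of p, so its order is ord_114(43), the smallest k >= 1 with 43^k = 1 mod 114.
n = 114 = 2 * 3 * 19, phi(114) = 36; the order divides phi(n).
Divisors of 36: 1, 2, 3, 4, 6, 9, 12, 18, 36
Repeated squaring mod 114: 43^1 = 43, 43^2 = 25, 43^4 = 55, 43^8 = 61, 43^16 = 73, 43^32 = 85
Test divisors in increasing order:
  k=1: 43^1 = 43 mod 114
  k=2: 43^2 = 25 mod 114
  k=3: 43^3 = 25 * 43 = 49 mod 114
  k=4: 43^4 = 55 mod 114
  k=6: 43^6 = 55 * 25 = 7 mod 114
  k=9: 43^9 = 61 * 43 = 1 mod 114  <- first divisor giving 1
Order = 9

9


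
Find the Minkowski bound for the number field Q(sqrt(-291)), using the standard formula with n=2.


d = -291, d mod 4 = 1, so disc(K) = d = -291; |disc(K)| = 291
Imaginary quadratic field, so n = 2, s = r2 = 1, r1 = 0
M = (n!/n^n) * (4/pi)^s * sqrt(|disc(K)|) = (2!/2^2) * (4/pi)^1 * sqrt(291)
= 0.5 * 1.273240 * 17.058722
= 10.8599

10.8599


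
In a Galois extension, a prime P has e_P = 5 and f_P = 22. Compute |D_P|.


|D_P| = e * f
= 5 * 22
= 110

110


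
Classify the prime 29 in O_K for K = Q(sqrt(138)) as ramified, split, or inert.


K = Q(sqrt(138)). Since d mod 4 = 2, disc(K) = 552.
Check p | disc: 552 mod 29 = 1.
p does not divide disc. Compute Legendre symbol (d/p):
22^((29-1)/2) mod 29 = 1
(d/p) = 1, so p splits: (p) = P*P' with e=1, f=1, g=2.
Therefore p is split.

split


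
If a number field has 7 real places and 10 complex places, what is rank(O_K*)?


By Dirichlet's unit theorem:
rank = r1 + r2 - 1
= 7 + 10 - 1
= 16

16


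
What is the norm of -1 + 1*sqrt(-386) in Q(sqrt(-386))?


N(a + b*sqrt(d)) = a^2 - d*b^2
= (-1)^2 - (-386)*(1)^2
= 1 + 386
= 387

387


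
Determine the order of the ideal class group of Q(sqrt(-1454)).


K = Q(sqrt(-1454)). d mod 4 = 2, so D = disc(K) = 4d = -5816
h(K) equals the number of primitive reduced positive-definite forms (a, b, c) = a*x^2 + b*x*y + c*y^2 with b^2 - 4ac = D,
where reduced means |b| <= a <= c, with b >= 0 whenever |b| = a or a = c, and primitive means gcd(a, b, c) = 1.
Reduced forces 3a^2 <= |D| = 5816, so 1 <= a <= 44; b must have the parity of D, and c = (b^2 - D)/(4a) must be an integer >= a.
Enumerate a = 1..44, b in [-a, a]:
  a=1: (1, 0, 1454)  [1]
  a=2: (2, 0, 727)  [1]
  a=3: (3, -2, 485), (3, 2, 485)  [2]
  a=4: none
  a=5: (5, -2, 291), (5, 2, 291)  [2]
  a=6: (6, -4, 243), (6, 4, 243)  [2]
  a=7: (7, -6, 209), (7, 6, 209)  [2]
  a=8: none
  a=9: (9, -4, 162), (9, 4, 162)  [2]
  a=10: (10, -8, 147), (10, 8, 147)  [2]
  a=11: (11, -6, 133), (11, 6, 133)  [2]
  a=12..13: none
  a=14: (14, -8, 105), (14, 8, 105)  [2]
  a=15: (15, -8, 98), (15, -2, 97), (15, 2, 97), (15, 8, 98)  [4]
  a=16: none
  a=17: (17, -10, 87), (17, 10, 87)  [2]
  a=18: (18, -4, 81), (18, 4, 81)  [2]
  a=19: (19, -6, 77), (19, 6, 77)  [2]
  a=20: none
  a=21: (21, -20, 74), (21, -8, 70), (21, 8, 70), (21, 20, 74)  [4]
  a=22: (22, -16, 69), (22, 16, 69)  [2]
  a=23: (23, -16, 66), (23, 16, 66)  [2]
  a=24: none
  a=25: (25, -22, 63), (25, 22, 63)  [2]
  a=26: none
  a=27: (27, -4, 54), (27, 4, 54)  [2]
  a=28: none
  a=29: (29, -10, 51), (29, 10, 51)  [2]
  a=30: (30, -28, 55), (30, -8, 49), (30, 8, 49), (30, 28, 55)  [4]
  a=31..32: none
  a=33: (33, -28, 50), (33, -16, 46), (33, 16, 46), (33, 28, 50)  [4]
  a=34: (34, -24, 47), (34, 24, 47)  [2]
  a=35: (35, -22, 45), (35, -8, 42), (35, 8, 42), (35, 22, 45)  [4]
  a=36: none
  a=37: (37, -20, 42), (37, 20, 42)  [2]
  a=38: (38, -32, 45), (38, 32, 45)  [2]
  a=39..44: none
Total reduced forms: 1 + 1 + 2 + 2 + 2 + 2 + 2 + 2 + 2 + 2 + 4 + 2 + 2 + 2 + 4 + 2 + 2 + 2 + 2 + 2 + 4 + 4 + 2 + 4 + 2 + 2 = 60
h = 60

60


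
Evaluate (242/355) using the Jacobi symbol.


Compute (242/355) via quadratic reciprocity:
  pull out 2: (2/355) = -1  (since 355 mod 8 = 3)
  reciprocity: (121/355) -> +(355/121)
  reduce: (113/121)
  reciprocity: (113/121) -> +(121/113)
  reduce: (8/113)
  pull out 2: (2/113) = +1  (since 113 mod 8 = 1)
  pull out 2: (2/113) = +1  (since 113 mod 8 = 1)
  pull out 2: (2/113) = +1  (since 113 mod 8 = 1)
  (1/113) = 1
Product of signs = -1

-1
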